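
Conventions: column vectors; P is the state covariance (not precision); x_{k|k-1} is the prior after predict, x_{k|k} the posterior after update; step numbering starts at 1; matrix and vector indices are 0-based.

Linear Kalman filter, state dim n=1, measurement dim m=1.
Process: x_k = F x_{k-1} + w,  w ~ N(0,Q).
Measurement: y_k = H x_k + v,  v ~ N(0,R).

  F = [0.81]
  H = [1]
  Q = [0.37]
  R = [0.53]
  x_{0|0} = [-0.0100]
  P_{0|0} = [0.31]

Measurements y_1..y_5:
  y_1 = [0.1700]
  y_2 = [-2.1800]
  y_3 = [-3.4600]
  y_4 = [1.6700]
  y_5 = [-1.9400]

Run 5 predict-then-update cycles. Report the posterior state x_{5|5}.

x_post = [-0.9945]

step 1: x^-=[-0.0081]  P^-=[0.5734]  S=[1.1034]  K=[0.5197]  nu=[0.1781]  x^+=[0.0845]  P^+=[0.2754]
step 2: x^-=[0.0684]  P^-=[0.5507]  S=[1.0807]  K=[0.5096]  nu=[-2.2484]  x^+=[-1.0773]  P^+=[0.2701]
step 3: x^-=[-0.8726]  P^-=[0.5472]  S=[1.0772]  K=[0.5080]  nu=[-2.5874]  x^+=[-2.1870]  P^+=[0.2692]
step 4: x^-=[-1.7714]  P^-=[0.5466]  S=[1.0766]  K=[0.5077]  nu=[3.4414]  x^+=[-0.0241]  P^+=[0.2691]
step 5: x^-=[-0.0195]  P^-=[0.5466]  S=[1.0766]  K=[0.5077]  nu=[-1.9205]  x^+=[-0.9945]  P^+=[0.2691]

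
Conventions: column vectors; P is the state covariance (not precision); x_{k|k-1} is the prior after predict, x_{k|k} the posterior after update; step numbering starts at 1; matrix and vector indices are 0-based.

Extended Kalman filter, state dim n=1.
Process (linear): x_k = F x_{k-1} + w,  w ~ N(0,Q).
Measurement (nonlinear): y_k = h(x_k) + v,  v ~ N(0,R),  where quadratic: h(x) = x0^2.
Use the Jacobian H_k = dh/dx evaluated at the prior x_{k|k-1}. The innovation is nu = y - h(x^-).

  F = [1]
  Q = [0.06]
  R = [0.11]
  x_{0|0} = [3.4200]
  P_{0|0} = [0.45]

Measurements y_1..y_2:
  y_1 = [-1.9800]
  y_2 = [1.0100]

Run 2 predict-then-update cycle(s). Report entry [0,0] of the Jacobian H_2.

H_jac[0,0] = 2.8594

step 1: x^-=[3.4200]  P^-=[0.5100]  H_jac=[6.8400]  S=[23.9707]  K=[0.1455]  nu=[-13.6764]  x^+=[1.4297]  P^+=[0.0023]
step 2: x^-=[1.4297]  P^-=[0.0623]  H_jac=[2.8594]  S=[0.6197]  K=[0.2876]  nu=[-1.0340]  x^+=[1.1323]  P^+=[0.0111]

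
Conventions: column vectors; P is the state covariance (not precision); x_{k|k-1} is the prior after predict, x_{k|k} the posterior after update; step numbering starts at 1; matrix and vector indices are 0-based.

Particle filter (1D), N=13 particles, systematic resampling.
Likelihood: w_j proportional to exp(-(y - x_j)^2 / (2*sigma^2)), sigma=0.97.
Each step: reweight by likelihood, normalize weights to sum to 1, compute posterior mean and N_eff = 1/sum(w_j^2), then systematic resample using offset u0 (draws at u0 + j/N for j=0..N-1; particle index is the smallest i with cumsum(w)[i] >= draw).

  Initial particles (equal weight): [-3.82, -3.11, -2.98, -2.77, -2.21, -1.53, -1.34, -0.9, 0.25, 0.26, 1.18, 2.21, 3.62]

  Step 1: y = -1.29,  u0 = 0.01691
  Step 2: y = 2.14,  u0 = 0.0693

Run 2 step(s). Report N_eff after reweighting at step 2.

step 1: w=[0.0068, 0.0353, 0.0450, 0.0641, 0.1310, 0.1992, 0.2051, 0.1895, 0.0582, 0.0573, 0.0080, 0.0003, 0.0000]  mean=-1.4479  Neff=6.7118  idx=[1, 3, 4, 4, 5, 5, 5, 6, 6, 7, 7, 7, 9]
step 2: w=[0.0000, 0.0000, 0.0002, 0.0002, 0.0043, 0.0043, 0.0043, 0.0089, 0.0089, 0.0408, 0.0408, 0.0408, 0.8465]  mean=0.0653  Neff=1.3856  idx=[9, 11, 12, 12, 12, 12, 12, 12, 12, 12, 12, 12, 12]

N_eff = 1.3856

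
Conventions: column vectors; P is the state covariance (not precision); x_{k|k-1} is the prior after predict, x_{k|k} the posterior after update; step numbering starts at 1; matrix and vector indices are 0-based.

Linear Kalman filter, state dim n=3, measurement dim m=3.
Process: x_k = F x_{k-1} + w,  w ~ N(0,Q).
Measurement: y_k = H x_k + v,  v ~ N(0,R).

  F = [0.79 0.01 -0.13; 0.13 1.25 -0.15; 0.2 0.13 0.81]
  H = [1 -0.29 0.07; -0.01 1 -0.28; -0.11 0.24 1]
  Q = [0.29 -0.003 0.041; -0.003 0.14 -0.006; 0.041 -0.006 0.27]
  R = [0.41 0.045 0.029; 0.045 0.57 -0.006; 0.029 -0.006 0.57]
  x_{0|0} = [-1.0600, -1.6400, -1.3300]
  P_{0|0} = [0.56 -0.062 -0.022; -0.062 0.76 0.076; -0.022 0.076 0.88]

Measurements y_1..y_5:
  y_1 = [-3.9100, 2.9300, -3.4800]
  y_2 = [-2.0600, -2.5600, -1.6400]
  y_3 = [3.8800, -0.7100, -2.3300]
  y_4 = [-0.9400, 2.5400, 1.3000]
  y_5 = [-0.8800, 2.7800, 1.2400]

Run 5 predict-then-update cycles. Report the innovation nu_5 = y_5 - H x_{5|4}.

innov = [-0.8285, 1.4061, 1.1664]

step 1: x^-=[-0.6809, -1.9883, -1.5025]  P^-=[0.6578 0.0104 0.0171; 0.0104 1.3090 0.0824; 0.0171 0.0824 0.8883]  S=[1.1753 -0.3405 -0.0750; -0.3405 1.9024 0.1362; -0.0750 0.1362 1.5769]  K=[0.5879 0.1058 -0.0146; -0.1110 0.6424 0.1900; 0.0497 -0.1207 0.5874]  nu=[-3.7005, 4.4908, -1.5752]  x^+=[-2.3584, 1.0081, -3.1536]  P^+=[0.2715 0.0939 0.0154; 0.0939 0.3675 0.0233; 0.0154 0.0233 0.3331]
step 2: x^-=[-1.4431, 1.4265, -2.8950]  P^-=[0.4634 0.1229 0.0684; 0.1229 0.7475 0.0697; 0.0684 0.0697 0.5204]  S=[0.8743 -0.0720 0.0447; -0.0720 1.3172 0.0808; 0.0447 0.0808 1.1510]  K=[0.5024 0.1018 0.0141; -0.0662 0.5377 0.1695; 0.0663 -0.0830 0.4634]  nu=[-0.0006, -4.8116, 0.7539]  x^+=[-1.9227, -1.0328, -2.1462]  P^+=[0.2353 0.0903 0.0262; 0.0903 0.3109 0.0268; 0.0262 0.0268 0.2630]
step 3: x^-=[-1.2502, -1.2190, -2.2572]  P^-=[0.4373 0.1115 0.0762; 0.1115 0.6539 0.0713; 0.0762 0.0713 0.4761]  S=[0.8477 -0.0571 0.0551; -0.0571 1.2195 0.0737; 0.0551 0.0737 1.1006]  K=[0.4890 0.0921 0.0192; -0.0630 0.5060 0.1655; 0.0710 -0.0748 0.4419]  nu=[4.9347, -0.1355, 0.0822]  x^+=[1.1517, -1.5847, -1.8603]  P^+=[0.2277 0.0848 0.0292; 0.0848 0.2934 0.0284; 0.0292 0.0284 0.2508]
step 4: x^-=[1.1359, -1.5521, -1.4825]  P^-=[0.4317 0.1042 0.0775; 0.1042 0.6237 0.0702; 0.0775 0.0702 0.4685]  S=[0.8440 -0.0560 0.0570; -0.0560 1.1895 0.0683; 0.0570 0.0683 1.0908]  K=[0.4866 0.0875 0.0196; -0.0632 0.4946 0.1634; 0.0721 -0.0737 0.4380]  nu=[-2.4222, 3.6883, 3.2800]  x^+=[0.3443, 0.9610, -0.4925]  P^+=[0.2258 0.0823 0.0298; 0.0823 0.2869 0.0285; 0.0298 0.0285 0.2486]
step 5: x^-=[0.3456, 1.3199, -0.2052]  P^-=[0.4302 0.1013 0.0775; 0.1013 0.6125 0.0688; 0.0775 0.0688 0.4669]  S=[0.8434 -0.0559 0.0574; -0.0559 1.1791 0.0652; 0.0574 0.0652 1.0881]  K=[0.4861 0.0858 0.0193; -0.0634 0.4904 0.1621; 0.0724 -0.0739 0.4371]  nu=[-0.8285, 1.4061, 1.1664]  x^+=[0.0861, 2.2510, 0.1408]  P^+=[0.2252 0.0813 0.0299; 0.0813 0.2844 0.0283; 0.0299 0.0283 0.2482]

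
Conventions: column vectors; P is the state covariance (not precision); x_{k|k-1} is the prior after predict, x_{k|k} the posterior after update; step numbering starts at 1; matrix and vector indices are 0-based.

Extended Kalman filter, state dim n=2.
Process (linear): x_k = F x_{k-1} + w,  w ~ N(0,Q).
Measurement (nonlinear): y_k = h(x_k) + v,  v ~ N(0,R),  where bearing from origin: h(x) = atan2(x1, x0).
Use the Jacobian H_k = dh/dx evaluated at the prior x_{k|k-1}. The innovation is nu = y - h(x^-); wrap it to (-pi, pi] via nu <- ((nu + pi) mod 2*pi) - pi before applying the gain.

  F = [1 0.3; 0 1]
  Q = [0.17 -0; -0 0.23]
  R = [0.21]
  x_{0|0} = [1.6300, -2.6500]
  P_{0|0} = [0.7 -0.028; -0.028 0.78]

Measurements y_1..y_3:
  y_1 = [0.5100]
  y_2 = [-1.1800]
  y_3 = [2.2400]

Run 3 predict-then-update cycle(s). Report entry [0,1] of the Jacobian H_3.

H_jac[0,1] = 0.1732

step 1: x^-=[0.8350, -2.6500]  P^-=[0.9234 0.2060; 0.2060 1.0100]  H_jac=[0.3433 0.1082]  S=[0.3459]  K=[0.9807; 0.5202]  nu=[1.7755]  x^+=[2.5763, -1.7263]  P^+=[0.5907 0.0295; 0.0295 0.9164]
step 2: x^-=[2.0585, -1.7263]  P^-=[0.8608 0.3044; 0.3044 1.1464]  H_jac=[0.2392 0.2852]  S=[0.3940]  K=[0.7429; 1.0146]  nu=[-0.4821]  x^+=[1.7003, -2.2155]  P^+=[0.6434 0.0074; 0.0074 0.7408]
step 3: x^-=[1.0356, -2.2155]  P^-=[0.8845 0.2297; 0.2297 0.9708]  H_jac=[0.3704 0.1732]  S=[0.3899]  K=[0.9422; 0.6493]  nu=[-2.9097]  x^+=[-1.7060, -4.1046]  P^+=[0.5383 -0.0089; -0.0089 0.8064]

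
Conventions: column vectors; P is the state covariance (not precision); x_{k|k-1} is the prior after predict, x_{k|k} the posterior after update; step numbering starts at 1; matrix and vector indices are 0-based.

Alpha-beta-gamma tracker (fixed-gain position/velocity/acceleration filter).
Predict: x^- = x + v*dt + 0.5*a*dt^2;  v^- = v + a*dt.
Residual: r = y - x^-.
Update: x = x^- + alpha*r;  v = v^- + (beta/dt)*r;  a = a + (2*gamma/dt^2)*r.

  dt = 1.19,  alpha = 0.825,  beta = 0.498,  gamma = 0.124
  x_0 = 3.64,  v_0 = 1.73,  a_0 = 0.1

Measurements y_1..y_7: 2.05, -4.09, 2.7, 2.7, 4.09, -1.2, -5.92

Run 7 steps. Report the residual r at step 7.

step 1: x_pred=5.7695  r=-3.7195  x^+=2.7009  v^+=0.2924  a^+=-0.5514
step 2: x_pred=2.6585  r=-6.7485  x^+=-2.9090  v^+=-3.1879  a^+=-1.7332
step 3: x_pred=-7.9298  r=10.6298  x^+=0.8398  v^+=-0.8020  a^+=0.1283
step 4: x_pred=-0.0237  r=2.7237  x^+=2.2233  v^+=0.4906  a^+=0.6053
step 5: x_pred=3.2357  r=0.8543  x^+=3.9405  v^+=1.5684  a^+=0.7550
step 6: x_pred=6.3415  r=-7.5415  x^+=0.1198  v^+=-0.6892  a^+=-0.5658
step 7: x_pred=-1.1010  r=-4.8190  x^+=-5.0767  v^+=-3.3792  a^+=-1.4097

resid = -4.8190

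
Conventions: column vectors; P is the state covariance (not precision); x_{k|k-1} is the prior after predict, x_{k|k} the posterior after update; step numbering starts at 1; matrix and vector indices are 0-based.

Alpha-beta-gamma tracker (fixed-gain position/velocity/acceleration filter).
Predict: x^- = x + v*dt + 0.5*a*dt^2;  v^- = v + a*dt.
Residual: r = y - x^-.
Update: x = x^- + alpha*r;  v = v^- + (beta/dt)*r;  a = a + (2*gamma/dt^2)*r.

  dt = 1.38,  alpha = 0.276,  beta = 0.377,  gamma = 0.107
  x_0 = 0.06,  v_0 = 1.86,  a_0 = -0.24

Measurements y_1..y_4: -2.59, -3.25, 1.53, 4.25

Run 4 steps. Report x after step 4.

step 1: x_pred=2.3983  r=-4.9883  x^+=1.0215  v^+=0.1661  a^+=-0.8005
step 2: x_pred=0.4884  r=-3.7384  x^+=-0.5434  v^+=-1.9600  a^+=-1.2206
step 3: x_pred=-4.4104  r=5.9404  x^+=-2.7709  v^+=-2.0216  a^+=-0.5531
step 4: x_pred=-6.0873  r=10.3373  x^+=-3.2342  v^+=0.0392  a^+=0.6085

x_post = -3.2342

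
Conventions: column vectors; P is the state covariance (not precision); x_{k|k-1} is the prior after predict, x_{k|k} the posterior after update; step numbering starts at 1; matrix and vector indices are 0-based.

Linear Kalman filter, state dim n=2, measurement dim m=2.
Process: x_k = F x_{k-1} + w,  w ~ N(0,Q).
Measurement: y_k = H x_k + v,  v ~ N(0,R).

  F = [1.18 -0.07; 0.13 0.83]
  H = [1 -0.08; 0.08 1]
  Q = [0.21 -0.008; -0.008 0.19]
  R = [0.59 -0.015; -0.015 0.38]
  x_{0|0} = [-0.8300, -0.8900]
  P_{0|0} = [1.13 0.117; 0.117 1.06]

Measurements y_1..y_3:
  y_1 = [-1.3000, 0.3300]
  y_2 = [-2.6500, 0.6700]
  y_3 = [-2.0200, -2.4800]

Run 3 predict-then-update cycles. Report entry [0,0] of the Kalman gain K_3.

step 1: x^-=[-0.9171, -0.8466]  P^-=[1.7693 0.2173; 0.2173 0.9646]  S=[2.3307 0.2653; 0.2653 1.3907]  K=[0.7383 0.1172; -0.0207 0.7101]  nu=[-0.4506, 1.2500]  x^+=[-1.1033, 0.0503]  P^+=[0.4338 -0.0012; -0.0012 0.2702]
step 2: x^-=[-1.3054, -0.1017]  P^-=[0.8155 0.0416; 0.0416 0.3832]  S=[1.4013 0.0609; 0.0609 0.7751]  K=[0.5756 0.0926; -0.0139 0.4998]  nu=[-1.3527, 0.8761]  x^+=[-2.0028, 0.3550]  P^+=[0.3381 -0.0005; -0.0005 0.1902]
step 3: x^-=[-2.3882, 0.0343]  P^-=[0.6819 0.0323; 0.0323 0.3266]  S=[1.2688 0.0456; 0.0456 0.7162]  K=[0.5322 0.0875; -0.0116 0.4604]  nu=[0.3709, -2.3232]  x^+=[-2.3940, -1.0397]  P^+=[0.3127 0.0002; 0.0002 0.1751]

K[0,0] = 0.5322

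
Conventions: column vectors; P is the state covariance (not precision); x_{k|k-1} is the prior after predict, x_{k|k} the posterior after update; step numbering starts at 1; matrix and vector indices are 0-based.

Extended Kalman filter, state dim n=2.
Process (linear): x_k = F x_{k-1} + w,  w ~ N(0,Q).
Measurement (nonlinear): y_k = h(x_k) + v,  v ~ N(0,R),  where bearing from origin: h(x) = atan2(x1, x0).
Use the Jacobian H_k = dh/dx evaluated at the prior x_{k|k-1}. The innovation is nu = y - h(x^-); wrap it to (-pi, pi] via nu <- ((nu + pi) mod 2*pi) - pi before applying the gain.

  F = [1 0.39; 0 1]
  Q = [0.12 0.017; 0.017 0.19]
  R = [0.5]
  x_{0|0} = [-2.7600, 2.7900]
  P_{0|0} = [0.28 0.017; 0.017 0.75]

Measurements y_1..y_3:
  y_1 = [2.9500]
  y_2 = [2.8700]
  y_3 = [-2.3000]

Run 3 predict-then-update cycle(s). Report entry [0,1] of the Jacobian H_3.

H_jac[0,1] = -0.1665

step 1: x^-=[-1.6719, 2.7900]  P^-=[0.5273 0.3265; 0.3265 0.9400]  H_jac=[-0.2637 -0.1580]  S=[0.5874]  K=[-0.3246; -0.3995]  nu=[0.8393]  x^+=[-1.9444, 2.4547]  P^+=[0.4654 0.2503; 0.2503 0.8463]
step 2: x^-=[-0.9870, 2.4547]  P^-=[0.9094 0.5974; 0.5974 1.0363]  H_jac=[-0.3507 -0.1410]  S=[0.6915]  K=[-0.5830; -0.5142]  nu=[0.9169]  x^+=[-1.5216, 1.9832]  P^+=[0.6744 0.3900; 0.3900 0.8534]
step 3: x^-=[-0.7481, 1.9832]  P^-=[1.2284 0.7399; 0.7399 1.0434]  H_jac=[-0.4414 -0.1665]  S=[0.8771]  K=[-0.7587; -0.5705]  nu=[2.0517]  x^+=[-2.3048, 0.8128]  P^+=[0.7235 0.3602; 0.3602 0.7580]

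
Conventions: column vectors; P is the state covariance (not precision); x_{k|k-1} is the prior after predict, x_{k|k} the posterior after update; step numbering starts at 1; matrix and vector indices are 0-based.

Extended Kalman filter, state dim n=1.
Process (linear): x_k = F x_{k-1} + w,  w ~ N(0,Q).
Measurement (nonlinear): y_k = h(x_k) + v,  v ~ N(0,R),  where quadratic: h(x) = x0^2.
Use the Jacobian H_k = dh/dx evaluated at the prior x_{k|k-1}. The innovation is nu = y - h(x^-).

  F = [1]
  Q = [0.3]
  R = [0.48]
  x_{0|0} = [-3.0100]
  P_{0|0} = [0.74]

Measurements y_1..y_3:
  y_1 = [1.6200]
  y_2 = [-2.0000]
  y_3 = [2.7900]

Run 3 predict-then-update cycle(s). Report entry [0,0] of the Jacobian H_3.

H_jac[0,0] = -0.9828

step 1: x^-=[-3.0100]  P^-=[1.0400]  H_jac=[-6.0200]  S=[38.1700]  K=[-0.1640]  nu=[-7.4401]  x^+=[-1.7896]  P^+=[0.0131]
step 2: x^-=[-1.7896]  P^-=[0.3131]  H_jac=[-3.5793]  S=[4.4909]  K=[-0.2495]  nu=[-5.2028]  x^+=[-0.4914]  P^+=[0.0335]
step 3: x^-=[-0.4914]  P^-=[0.3335]  H_jac=[-0.9828]  S=[0.8021]  K=[-0.4086]  nu=[2.5485]  x^+=[-1.5327]  P^+=[0.1996]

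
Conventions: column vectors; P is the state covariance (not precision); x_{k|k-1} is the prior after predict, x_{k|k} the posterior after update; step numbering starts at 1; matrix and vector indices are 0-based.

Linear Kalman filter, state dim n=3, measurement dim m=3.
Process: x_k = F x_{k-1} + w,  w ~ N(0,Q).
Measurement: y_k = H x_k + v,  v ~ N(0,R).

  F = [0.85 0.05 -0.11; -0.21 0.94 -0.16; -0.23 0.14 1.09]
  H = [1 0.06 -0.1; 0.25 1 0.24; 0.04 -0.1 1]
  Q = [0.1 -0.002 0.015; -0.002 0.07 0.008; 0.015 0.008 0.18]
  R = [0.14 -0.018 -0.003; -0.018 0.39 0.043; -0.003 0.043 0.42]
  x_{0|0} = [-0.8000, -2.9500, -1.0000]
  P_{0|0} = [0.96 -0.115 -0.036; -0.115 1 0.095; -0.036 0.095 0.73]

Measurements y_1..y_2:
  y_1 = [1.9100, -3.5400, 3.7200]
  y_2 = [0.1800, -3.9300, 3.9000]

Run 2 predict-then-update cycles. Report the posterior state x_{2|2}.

x_post = [0.8172, -4.5845, 2.2323]

step 1: x^-=[-0.7175, -2.4450, -1.3190]  P^-=[0.8008 -0.2107 -0.2961; -0.2107 1.0290 0.1890; -0.2961 0.1890 1.1721]  S=[0.9879 -0.0779 -0.3555; -0.0779 1.4864 0.3339; -0.3555 0.3339 1.5439]  K=[0.8408 -0.0199 0.0405; -0.1647 0.7105 -0.1412; -0.1535 0.1056 0.6811]  nu=[2.6423, -0.5991, 4.8232]  x^+=[1.7114, -3.9871, 1.4974]  P^+=[0.1214 -0.0524 0.0035; -0.0524 0.2865 0.0025; 0.0035 0.0025 0.2912]
step 2: x^-=[1.0906, -4.3469, 0.6803]  P^-=[0.1868 -0.0471 -0.0438; -0.0471 0.3561 0.0154; -0.0438 0.0154 0.5403]  S=[0.3365 -0.0214 -0.0897; -0.0214 0.7675 0.1419; -0.0897 0.1419 0.9580]  K=[0.5652 -0.0021 0.0202; -0.0777 0.4698 -0.0999; -0.1404 0.0716 0.5368]  nu=[-0.5818, -0.0191, 2.7414]  x^+=[0.8172, -4.5845, 2.2323]  P^+=[0.0810 -0.0305 0.0004; -0.0305 0.1883 -0.0015; 0.0004 -0.0015 0.2288]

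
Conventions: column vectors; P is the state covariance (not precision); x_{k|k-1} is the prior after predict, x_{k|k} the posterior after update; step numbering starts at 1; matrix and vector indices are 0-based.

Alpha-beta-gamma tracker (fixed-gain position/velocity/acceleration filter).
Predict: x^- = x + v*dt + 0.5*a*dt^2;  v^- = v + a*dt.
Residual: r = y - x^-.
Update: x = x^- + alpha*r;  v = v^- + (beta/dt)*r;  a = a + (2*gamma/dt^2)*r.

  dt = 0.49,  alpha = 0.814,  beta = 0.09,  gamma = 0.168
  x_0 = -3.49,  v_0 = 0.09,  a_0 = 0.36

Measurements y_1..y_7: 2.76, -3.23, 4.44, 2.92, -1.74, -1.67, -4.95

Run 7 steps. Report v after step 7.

step 1: x_pred=-3.4027  r=6.1627  x^+=1.6137  v^+=1.3983  a^+=8.9842
step 2: x_pred=3.3775  r=-6.6075  x^+=-2.0010  v^+=4.5869  a^+=-0.2624
step 3: x_pred=0.2151  r=4.2249  x^+=3.6542  v^+=5.2344  a^+=5.6500
step 4: x_pred=6.8973  r=-3.9773  x^+=3.6598  v^+=7.2723  a^+=0.0841
step 5: x_pred=7.2333  r=-8.9733  x^+=-0.0710  v^+=5.6654  a^+=-12.4733
step 6: x_pred=1.2077  r=-2.8777  x^+=-1.1348  v^+=-0.9751  a^+=-16.5003
step 7: x_pred=-3.5934  r=-1.3566  x^+=-4.6977  v^+=-9.3094  a^+=-18.3988

v_post = -9.3094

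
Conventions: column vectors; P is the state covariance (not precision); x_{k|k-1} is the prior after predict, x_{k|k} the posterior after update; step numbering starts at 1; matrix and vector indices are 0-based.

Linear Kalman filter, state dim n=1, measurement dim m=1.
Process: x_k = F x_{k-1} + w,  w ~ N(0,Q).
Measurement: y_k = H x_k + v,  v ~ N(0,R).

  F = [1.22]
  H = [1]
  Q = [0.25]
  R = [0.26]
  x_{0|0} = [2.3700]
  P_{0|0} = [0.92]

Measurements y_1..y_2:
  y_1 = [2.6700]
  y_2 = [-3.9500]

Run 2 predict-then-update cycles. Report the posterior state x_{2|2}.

step 1: x^-=[2.8914]  P^-=[1.6193]  S=[1.8793]  K=[0.8617]  nu=[-0.2214]  x^+=[2.7006]  P^+=[0.2240]
step 2: x^-=[3.2948]  P^-=[0.5834]  S=[0.8434]  K=[0.6917]  nu=[-7.2448]  x^+=[-1.7167]  P^+=[0.1799]

x_post = [-1.7167]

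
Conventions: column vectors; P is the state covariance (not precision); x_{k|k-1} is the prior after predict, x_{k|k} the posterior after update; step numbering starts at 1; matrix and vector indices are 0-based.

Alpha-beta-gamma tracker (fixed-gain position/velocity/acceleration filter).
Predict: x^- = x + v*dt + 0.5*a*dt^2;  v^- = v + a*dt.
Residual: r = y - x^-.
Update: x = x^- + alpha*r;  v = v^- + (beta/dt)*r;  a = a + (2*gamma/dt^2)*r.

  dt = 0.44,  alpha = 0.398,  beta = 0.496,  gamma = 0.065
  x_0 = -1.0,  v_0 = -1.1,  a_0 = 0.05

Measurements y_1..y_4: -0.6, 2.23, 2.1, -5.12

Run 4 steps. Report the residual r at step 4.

resid = -9.8023

step 1: x_pred=-1.4792  r=0.8792  x^+=-1.1293  v^+=-0.0869  a^+=0.6403
step 2: x_pred=-1.1055  r=3.3355  x^+=0.2220  v^+=3.9549  a^+=2.8801
step 3: x_pred=2.2409  r=-0.1409  x^+=2.1848  v^+=5.0632  a^+=2.7855
step 4: x_pred=4.6823  r=-9.8023  x^+=0.7810  v^+=-4.7610  a^+=-3.7967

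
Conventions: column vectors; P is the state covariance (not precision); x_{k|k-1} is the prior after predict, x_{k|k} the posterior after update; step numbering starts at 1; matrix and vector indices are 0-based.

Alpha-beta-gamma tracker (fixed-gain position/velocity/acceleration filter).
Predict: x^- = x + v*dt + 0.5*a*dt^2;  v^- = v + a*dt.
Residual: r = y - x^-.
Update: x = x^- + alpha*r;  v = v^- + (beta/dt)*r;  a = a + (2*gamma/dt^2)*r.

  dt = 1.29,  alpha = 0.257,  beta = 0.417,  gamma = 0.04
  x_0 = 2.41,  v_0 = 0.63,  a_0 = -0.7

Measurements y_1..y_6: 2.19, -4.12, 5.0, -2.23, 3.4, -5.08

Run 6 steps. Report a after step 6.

step 1: x_pred=2.6403  r=-0.4503  x^+=2.5245  v^+=-0.4186  a^+=-0.7216
step 2: x_pred=1.3842  r=-5.5042  x^+=-0.0304  v^+=-3.1287  a^+=-0.9863
step 3: x_pred=-4.8871  r=9.8871  x^+=-2.3461  v^+=-1.2049  a^+=-0.5109
step 4: x_pred=-4.3256  r=2.0956  x^+=-3.7870  v^+=-1.1866  a^+=-0.4102
step 5: x_pred=-5.6591  r=9.0591  x^+=-3.3309  v^+=1.2126  a^+=0.0253
step 6: x_pred=-1.7456  r=-3.3344  x^+=-2.6025  v^+=0.1674  a^+=-0.1350

a_post = -0.1350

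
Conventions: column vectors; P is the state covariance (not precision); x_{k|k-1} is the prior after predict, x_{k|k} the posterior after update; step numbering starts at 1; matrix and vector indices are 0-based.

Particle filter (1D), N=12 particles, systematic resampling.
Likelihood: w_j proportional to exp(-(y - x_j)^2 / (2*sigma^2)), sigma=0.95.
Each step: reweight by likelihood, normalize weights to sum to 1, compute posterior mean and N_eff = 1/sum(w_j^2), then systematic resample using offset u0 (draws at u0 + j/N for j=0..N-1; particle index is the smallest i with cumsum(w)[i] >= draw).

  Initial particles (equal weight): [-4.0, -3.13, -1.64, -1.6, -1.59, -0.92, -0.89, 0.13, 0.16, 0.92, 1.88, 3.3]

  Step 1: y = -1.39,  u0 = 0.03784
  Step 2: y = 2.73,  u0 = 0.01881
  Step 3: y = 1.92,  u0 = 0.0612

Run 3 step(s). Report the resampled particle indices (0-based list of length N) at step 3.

resampled_idx = [1, 2, 3, 4, 5, 6, 7, 8, 8, 9, 10, 11]

step 1: w=[0.0042, 0.0341, 0.1762, 0.1780, 0.1784, 0.1614, 0.1588, 0.0507, 0.0482, 0.0095, 0.0005, 0.0000]  mean=-1.2468  Neff=6.5789  idx=[1, 2, 2, 3, 3, 4, 4, 5, 5, 6, 6, 8]
step 2: w=[0.0000, 0.0009, 0.0009, 0.0011, 0.0011, 0.0011, 0.0011, 0.0218, 0.0218, 0.0246, 0.0246, 0.9010]  mean=0.0503  Neff=1.2285  idx=[7, 11, 11, 11, 11, 11, 11, 11, 11, 11, 11, 11]
step 3: w=[0.0058, 0.0904, 0.0904, 0.0904, 0.0904, 0.0904, 0.0904, 0.0904, 0.0904, 0.0904, 0.0904, 0.0904]  mean=0.1538  Neff=11.1238  idx=[1, 2, 3, 4, 5, 6, 7, 8, 8, 9, 10, 11]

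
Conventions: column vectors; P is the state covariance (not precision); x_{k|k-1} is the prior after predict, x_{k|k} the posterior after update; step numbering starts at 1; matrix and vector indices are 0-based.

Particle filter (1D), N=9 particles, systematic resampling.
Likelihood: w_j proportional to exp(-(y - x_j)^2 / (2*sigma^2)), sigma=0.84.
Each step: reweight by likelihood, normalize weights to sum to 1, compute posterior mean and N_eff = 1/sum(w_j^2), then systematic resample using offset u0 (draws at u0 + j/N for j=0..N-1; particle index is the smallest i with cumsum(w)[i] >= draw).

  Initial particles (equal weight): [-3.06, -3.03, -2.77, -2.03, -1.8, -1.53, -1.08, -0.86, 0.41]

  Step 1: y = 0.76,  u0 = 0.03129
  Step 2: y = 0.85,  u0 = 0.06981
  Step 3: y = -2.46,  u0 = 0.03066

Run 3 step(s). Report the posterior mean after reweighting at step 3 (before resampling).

step 1: w=[0.0000, 0.0000, 0.0001, 0.0033, 0.0080, 0.0202, 0.0756, 0.1296, 0.7631]  mean=0.0671  Neff=1.6522  idx=[5, 7, 8, 8, 8, 8, 8, 8, 8]
step 2: w=[0.0029, 0.0202, 0.1396, 0.1396, 0.1396, 0.1396, 0.1396, 0.1396, 0.1396]  mean=0.3788  Neff=7.3120  idx=[2, 3, 3, 4, 5, 6, 7, 7, 8]
step 3: w=[0.1111, 0.1111, 0.1111, 0.1111, 0.1111, 0.1111, 0.1111, 0.1111, 0.1111]  mean=0.4100  Neff=9.0000  idx=[0, 1, 2, 3, 4, 5, 6, 7, 8]

post_mean = 0.4100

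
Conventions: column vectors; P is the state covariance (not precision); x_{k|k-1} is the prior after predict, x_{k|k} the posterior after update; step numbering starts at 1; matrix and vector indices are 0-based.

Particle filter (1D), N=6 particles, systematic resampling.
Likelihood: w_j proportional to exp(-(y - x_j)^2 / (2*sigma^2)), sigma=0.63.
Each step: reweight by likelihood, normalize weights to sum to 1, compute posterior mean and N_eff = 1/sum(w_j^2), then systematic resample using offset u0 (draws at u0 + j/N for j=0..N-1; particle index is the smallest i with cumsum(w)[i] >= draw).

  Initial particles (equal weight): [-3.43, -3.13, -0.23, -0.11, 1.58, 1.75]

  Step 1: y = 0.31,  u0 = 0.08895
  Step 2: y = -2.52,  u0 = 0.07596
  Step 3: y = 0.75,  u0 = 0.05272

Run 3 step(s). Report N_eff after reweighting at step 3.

N_eff = 5.8876

step 1: w=[0.0000, 0.0000, 0.4079, 0.4716, 0.0772, 0.0432]  mean=0.0519  Neff=2.5209  idx=[2, 2, 3, 3, 3, 4]
step 2: w=[0.2878, 0.2878, 0.1414, 0.1414, 0.1414, 0.0000]  mean=-0.1791  Neff=4.4303  idx=[0, 0, 1, 2, 3, 4]
step 3: w=[0.1436, 0.1436, 0.1436, 0.1897, 0.1897, 0.1897]  mean=-0.1617  Neff=5.8876  idx=[0, 1, 2, 3, 4, 5]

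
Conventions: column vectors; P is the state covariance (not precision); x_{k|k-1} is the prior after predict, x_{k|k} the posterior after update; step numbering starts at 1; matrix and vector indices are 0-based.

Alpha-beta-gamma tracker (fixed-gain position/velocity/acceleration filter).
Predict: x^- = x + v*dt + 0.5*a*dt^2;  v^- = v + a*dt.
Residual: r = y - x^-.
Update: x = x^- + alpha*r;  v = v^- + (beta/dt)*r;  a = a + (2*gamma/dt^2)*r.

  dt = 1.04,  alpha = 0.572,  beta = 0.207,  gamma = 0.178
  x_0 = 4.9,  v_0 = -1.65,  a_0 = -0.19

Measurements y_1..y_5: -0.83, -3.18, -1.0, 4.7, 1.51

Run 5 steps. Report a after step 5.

a_post = 5.3483

step 1: x_pred=3.0812  r=-3.9112  x^+=0.8440  v^+=-2.6261  a^+=-1.4774
step 2: x_pred=-2.6861  r=-0.4939  x^+=-2.9686  v^+=-4.2608  a^+=-1.6399
step 3: x_pred=-8.2868  r=7.2868  x^+=-4.1187  v^+=-4.5160  a^+=0.7584
step 4: x_pred=-8.4052  r=13.1052  x^+=-0.9090  v^+=-1.1188  a^+=5.0719
step 5: x_pred=0.6703  r=0.8397  x^+=1.1506  v^+=4.3231  a^+=5.3483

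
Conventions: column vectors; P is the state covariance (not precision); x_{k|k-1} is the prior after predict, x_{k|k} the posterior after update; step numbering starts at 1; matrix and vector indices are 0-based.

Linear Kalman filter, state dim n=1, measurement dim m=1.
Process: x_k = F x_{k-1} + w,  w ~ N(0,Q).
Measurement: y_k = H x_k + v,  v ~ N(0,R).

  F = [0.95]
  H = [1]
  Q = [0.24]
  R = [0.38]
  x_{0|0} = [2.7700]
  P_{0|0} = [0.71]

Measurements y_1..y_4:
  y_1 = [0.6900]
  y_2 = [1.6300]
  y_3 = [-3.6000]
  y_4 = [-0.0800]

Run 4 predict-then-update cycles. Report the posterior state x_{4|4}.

x_post = [-0.6140]

step 1: x^-=[2.6315]  P^-=[0.8808]  S=[1.2608]  K=[0.6986]  nu=[-1.9415]  x^+=[1.2752]  P^+=[0.2655]
step 2: x^-=[1.2114]  P^-=[0.4796]  S=[0.8596]  K=[0.5579]  nu=[0.4186]  x^+=[1.4450]  P^+=[0.2120]
step 3: x^-=[1.3727]  P^-=[0.4313]  S=[0.8113]  K=[0.5316]  nu=[-4.9727]  x^+=[-1.2710]  P^+=[0.2020]
step 4: x^-=[-1.2074]  P^-=[0.4223]  S=[0.8023]  K=[0.5264]  nu=[1.1274]  x^+=[-0.6140]  P^+=[0.2000]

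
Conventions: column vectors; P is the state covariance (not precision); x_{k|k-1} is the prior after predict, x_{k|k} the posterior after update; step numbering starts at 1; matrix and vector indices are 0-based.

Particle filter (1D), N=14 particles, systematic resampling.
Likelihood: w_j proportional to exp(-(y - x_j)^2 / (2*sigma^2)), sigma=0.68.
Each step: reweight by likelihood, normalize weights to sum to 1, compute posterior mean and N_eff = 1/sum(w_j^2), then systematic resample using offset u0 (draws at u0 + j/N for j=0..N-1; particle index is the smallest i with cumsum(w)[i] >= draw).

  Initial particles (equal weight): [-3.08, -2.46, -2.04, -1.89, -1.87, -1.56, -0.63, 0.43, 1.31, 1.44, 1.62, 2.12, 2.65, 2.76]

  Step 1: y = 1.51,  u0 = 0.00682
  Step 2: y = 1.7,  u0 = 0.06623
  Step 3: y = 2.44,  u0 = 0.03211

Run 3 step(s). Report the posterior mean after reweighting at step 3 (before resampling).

post_mean = 1.8261

step 1: w=[0.0000, 0.0000, 0.0000, 0.0000, 0.0000, 0.0000, 0.0016, 0.0655, 0.2213, 0.2298, 0.2280, 0.1545, 0.0567, 0.0426]  mean=1.6127  Neff=5.3491  idx=[7, 8, 8, 8, 9, 9, 9, 9, 10, 10, 10, 11, 11, 12]
step 2: w=[0.0153, 0.0741, 0.0741, 0.0741, 0.0812, 0.0812, 0.0812, 0.0812, 0.0868, 0.0868, 0.0868, 0.0722, 0.0722, 0.0329]  mean=1.5805  Neff=12.9576  idx=[1, 2, 3, 4, 5, 6, 7, 8, 8, 9, 10, 11, 12, 13]
step 3: w=[0.0370, 0.0370, 0.0370, 0.0500, 0.0500, 0.0500, 0.0500, 0.0712, 0.0712, 0.0712, 0.0712, 0.1319, 0.1319, 0.1405]  mean=1.8261  Neff=11.2493  idx=[0, 2, 4, 5, 7, 8, 9, 10, 11, 11, 12, 12, 13, 13]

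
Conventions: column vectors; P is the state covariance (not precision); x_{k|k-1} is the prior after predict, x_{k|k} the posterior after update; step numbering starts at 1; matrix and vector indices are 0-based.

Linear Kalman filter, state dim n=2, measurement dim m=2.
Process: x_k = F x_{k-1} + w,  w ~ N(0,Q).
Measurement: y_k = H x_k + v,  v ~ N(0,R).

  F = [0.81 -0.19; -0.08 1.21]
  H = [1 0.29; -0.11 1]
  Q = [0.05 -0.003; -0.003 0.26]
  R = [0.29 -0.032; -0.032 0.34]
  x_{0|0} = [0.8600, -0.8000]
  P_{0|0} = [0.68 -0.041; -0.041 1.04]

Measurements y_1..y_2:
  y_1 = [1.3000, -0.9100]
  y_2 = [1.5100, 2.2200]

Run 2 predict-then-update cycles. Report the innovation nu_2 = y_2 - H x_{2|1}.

step 1: x^-=[0.8486, -1.0368]  P^-=[0.5463 -0.3270; -0.3270 1.7950]  S=[0.7976 0.1119; 0.1119 2.2135]  K=[0.5948 -0.2049; 0.1275 0.8207]  nu=[0.7521, 0.2201]  x^+=[1.2508, -0.7602]  P^+=[0.1984 -0.0669; -0.0669 0.2676]
step 2: x^-=[1.1576, -1.0199]  P^-=[0.2104 -0.1439; -0.1439 0.6660]  S=[0.4730 -0.0014; -0.0014 1.0402]  K=[0.3562 -0.1602; 0.1059 0.6556]  nu=[0.6482, 3.3672]  x^+=[0.8492, 1.2564]  P^+=[0.1236 -0.0523; -0.0523 0.2138]

innov = [0.6482, 3.3672]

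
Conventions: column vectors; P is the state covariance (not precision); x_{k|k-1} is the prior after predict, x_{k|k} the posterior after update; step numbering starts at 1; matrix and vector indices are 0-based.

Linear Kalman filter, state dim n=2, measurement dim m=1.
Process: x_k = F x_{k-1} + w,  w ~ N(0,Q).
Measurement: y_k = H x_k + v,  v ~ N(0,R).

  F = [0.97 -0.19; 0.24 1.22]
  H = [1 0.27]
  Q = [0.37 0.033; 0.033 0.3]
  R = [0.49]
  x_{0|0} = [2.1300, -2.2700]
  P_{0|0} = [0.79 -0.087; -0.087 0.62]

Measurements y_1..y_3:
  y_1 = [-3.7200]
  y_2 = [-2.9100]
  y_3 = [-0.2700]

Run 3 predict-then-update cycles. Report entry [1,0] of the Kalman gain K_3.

step 1: x^-=[2.4974, -2.2582]  P^-=[1.1678 -0.0258; -0.0258 1.2174]  S=[1.7326]  K=[0.6700; 0.1748]  nu=[-5.6077]  x^+=[-1.2596, -3.2386]  P^+=[0.3900 -0.2287; -0.2287 1.1644]
step 2: x^-=[-0.6065, -4.2534]  P^-=[0.8633 -0.4064; -0.4064 1.9216]  S=[1.2740]  K=[0.5915; 0.0883]  nu=[-1.1551]  x^+=[-1.2898, -4.3553]  P^+=[0.4175 -0.4729; -0.4729 1.9117]
step 3: x^-=[-0.4236, -5.6231]  P^-=[1.0062 -0.8510; -0.8510 2.8925]  S=[1.2475]  K=[0.6224; -0.0561]  nu=[1.6718]  x^+=[0.6169, -5.7169]  P^+=[0.5230 -0.8074; -0.8074 2.8886]

K[1,0] = -0.0561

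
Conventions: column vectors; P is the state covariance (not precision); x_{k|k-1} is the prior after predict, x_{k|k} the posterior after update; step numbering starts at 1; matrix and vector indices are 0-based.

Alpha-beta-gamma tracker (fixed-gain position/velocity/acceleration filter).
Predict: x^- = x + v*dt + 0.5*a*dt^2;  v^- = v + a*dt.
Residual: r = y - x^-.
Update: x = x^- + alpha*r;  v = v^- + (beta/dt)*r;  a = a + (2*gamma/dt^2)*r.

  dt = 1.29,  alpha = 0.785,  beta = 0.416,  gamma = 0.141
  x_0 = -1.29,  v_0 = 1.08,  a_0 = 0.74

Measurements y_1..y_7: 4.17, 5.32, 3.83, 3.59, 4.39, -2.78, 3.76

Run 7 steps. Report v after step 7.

step 1: x_pred=0.7189  r=3.4511  x^+=3.4280  v^+=3.1475  a^+=1.3248
step 2: x_pred=8.5906  r=-3.2706  x^+=6.0232  v^+=3.8018  a^+=0.7706
step 3: x_pred=11.5687  r=-7.7387  x^+=5.4938  v^+=2.3003  a^+=-0.5408
step 4: x_pred=8.0112  r=-4.4212  x^+=4.5406  v^+=0.1769  a^+=-1.2900
step 5: x_pred=3.6953  r=0.6947  x^+=4.2406  v^+=-1.2633  a^+=-1.1723
step 6: x_pred=1.6356  r=-4.4156  x^+=-1.8306  v^+=-4.1995  a^+=-1.9206
step 7: x_pred=-8.8461  r=12.6061  x^+=1.0497  v^+=-2.6119  a^+=0.2156

v_post = -2.6119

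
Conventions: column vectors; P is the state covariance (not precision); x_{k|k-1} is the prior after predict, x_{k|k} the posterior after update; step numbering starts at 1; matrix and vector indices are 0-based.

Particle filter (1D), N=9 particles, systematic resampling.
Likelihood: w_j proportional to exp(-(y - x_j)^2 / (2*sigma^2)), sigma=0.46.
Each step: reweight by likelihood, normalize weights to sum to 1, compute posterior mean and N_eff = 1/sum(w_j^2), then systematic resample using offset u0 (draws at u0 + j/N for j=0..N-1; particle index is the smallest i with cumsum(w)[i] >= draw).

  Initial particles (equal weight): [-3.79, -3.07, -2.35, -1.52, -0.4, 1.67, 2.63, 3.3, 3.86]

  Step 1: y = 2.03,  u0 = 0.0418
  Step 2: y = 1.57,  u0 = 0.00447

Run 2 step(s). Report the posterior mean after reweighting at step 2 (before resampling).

post_mean = 1.7033

step 1: w=[0.0000, 0.0000, 0.0000, 0.0000, 0.0000, 0.6208, 0.3602, 0.0187, 0.0003]  mean=2.0469  Neff=1.9397  idx=[5, 5, 5, 5, 5, 5, 6, 6, 6]
step 2: w=[0.1609, 0.1609, 0.1609, 0.1609, 0.1609, 0.1609, 0.0116, 0.0116, 0.0116]  mean=1.7033  Neff=6.4230  idx=[0, 0, 1, 2, 2, 3, 4, 4, 5]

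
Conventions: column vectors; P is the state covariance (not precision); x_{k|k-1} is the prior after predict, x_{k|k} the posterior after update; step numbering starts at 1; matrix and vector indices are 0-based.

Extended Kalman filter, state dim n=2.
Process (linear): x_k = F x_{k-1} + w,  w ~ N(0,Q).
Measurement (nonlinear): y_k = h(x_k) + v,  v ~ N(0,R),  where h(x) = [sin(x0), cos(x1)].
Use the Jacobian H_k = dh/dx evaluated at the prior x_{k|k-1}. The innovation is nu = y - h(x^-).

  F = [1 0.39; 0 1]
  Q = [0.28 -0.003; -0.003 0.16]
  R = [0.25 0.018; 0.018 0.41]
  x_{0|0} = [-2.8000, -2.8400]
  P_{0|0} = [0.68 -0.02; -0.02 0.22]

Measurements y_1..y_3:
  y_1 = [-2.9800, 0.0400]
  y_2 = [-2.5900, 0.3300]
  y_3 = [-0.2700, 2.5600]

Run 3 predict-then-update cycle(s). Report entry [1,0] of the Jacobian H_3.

step 1: x^-=[-3.9076, -2.8400]  P^-=[0.9779 0.0628; 0.0628 0.3800]  H_jac=[-0.7207 0.0000; 0.0000 0.2970]  S=[0.7579 0.0046; 0.0046 0.4435]  K=[-0.9302 0.0516; -0.0613 0.2551]  nu=[-3.6733, 0.9949]  x^+=[-0.4395, -2.3612]  P^+=[0.3214 0.0149; 0.0149 0.3484]
step 2: x^-=[-1.3604, -2.3612]  P^-=[0.6660 0.1478; 0.1478 0.5084]  H_jac=[0.2089 0.0000; 0.0000 0.7036]  S=[0.2791 0.0397; 0.0397 0.6617]  K=[0.4803 0.1283; 0.0340 0.5386]  nu=[-1.6121, 1.0406]  x^+=[-2.0011, -1.8555]  P^+=[0.5858 0.0870; 0.0870 0.3147]
step 3: x^-=[-2.7247, -1.8555]  P^-=[0.9816 0.2068; 0.2068 0.4747]  H_jac=[-0.9144 0.0000; 0.0000 0.9598]  S=[1.0707 -0.1635; -0.1635 0.8473]  K=[-0.8269 0.0747; -0.0974 0.5190]  nu=[0.1349, 2.8408]  x^+=[-2.6240, -0.3943]  P^+=[0.2246 0.0164; 0.0164 0.2199]

H_jac[1,0] = 0.0000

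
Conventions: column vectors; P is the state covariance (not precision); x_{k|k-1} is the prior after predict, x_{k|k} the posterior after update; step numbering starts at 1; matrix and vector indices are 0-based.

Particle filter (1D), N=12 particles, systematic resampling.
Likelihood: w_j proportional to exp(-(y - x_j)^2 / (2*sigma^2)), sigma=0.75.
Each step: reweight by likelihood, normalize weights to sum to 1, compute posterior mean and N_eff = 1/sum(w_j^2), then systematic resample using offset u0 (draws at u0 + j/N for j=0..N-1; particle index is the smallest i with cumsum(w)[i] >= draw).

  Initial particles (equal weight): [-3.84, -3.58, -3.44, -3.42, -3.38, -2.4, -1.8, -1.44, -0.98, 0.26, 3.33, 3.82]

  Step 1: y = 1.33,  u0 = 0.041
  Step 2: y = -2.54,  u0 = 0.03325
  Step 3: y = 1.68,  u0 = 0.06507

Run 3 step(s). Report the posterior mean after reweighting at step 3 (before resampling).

step 1: w=[0.0000, 0.0000, 0.0000, 0.0000, 0.0000, 0.0000, 0.0004, 0.0027, 0.0216, 0.8946, 0.0707, 0.0100]  mean=0.4805  Neff=1.2409  idx=[9, 9, 9, 9, 9, 9, 9, 9, 9, 9, 9, 10]
step 2: w=[0.0909, 0.0909, 0.0909, 0.0909, 0.0909, 0.0909, 0.0909, 0.0909, 0.0909, 0.0909, 0.0909, 0.0000]  mean=0.2600  Neff=11.0000  idx=[0, 1, 2, 3, 4, 4, 5, 6, 7, 8, 9, 10]
step 3: w=[0.0833, 0.0833, 0.0833, 0.0833, 0.0833, 0.0833, 0.0833, 0.0833, 0.0833, 0.0833, 0.0833, 0.0833]  mean=0.2600  Neff=12.0000  idx=[0, 1, 2, 3, 4, 5, 6, 7, 8, 9, 10, 11]

post_mean = 0.2600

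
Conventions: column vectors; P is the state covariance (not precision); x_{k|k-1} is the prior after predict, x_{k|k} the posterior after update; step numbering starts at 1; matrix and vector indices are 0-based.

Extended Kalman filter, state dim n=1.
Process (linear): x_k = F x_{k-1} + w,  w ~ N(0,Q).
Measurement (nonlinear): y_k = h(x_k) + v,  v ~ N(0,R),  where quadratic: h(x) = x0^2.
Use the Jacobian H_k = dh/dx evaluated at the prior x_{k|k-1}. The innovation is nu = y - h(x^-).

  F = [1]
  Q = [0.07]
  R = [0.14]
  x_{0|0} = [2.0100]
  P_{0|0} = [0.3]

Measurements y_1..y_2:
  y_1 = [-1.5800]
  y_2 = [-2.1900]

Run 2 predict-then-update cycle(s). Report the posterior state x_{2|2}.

step 1: x^-=[2.0100]  P^-=[0.3700]  H_jac=[4.0200]  S=[6.1193]  K=[0.2431]  nu=[-5.6201]  x^+=[0.6439]  P^+=[0.0085]
step 2: x^-=[0.6439]  P^-=[0.0785]  H_jac=[1.2879]  S=[0.2701]  K=[0.3741]  nu=[-2.6047]  x^+=[-0.3304]  P^+=[0.0407]

x_post = [-0.3304]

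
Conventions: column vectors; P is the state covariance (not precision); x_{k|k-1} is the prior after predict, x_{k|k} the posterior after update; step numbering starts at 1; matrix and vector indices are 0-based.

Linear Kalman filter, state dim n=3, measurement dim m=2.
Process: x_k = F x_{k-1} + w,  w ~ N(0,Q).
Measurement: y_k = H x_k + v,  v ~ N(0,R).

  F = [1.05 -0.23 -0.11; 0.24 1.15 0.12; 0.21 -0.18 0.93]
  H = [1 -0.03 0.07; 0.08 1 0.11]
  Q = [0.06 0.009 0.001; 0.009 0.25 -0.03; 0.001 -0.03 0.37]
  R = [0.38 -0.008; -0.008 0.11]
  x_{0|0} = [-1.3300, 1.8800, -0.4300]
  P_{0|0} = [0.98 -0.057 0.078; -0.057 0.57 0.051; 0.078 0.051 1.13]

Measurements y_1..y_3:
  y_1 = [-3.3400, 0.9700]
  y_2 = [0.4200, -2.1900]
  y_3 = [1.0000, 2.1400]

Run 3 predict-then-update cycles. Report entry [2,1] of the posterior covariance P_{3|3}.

step 1: x^-=[-1.7816, 1.7912, -1.0176]  P^-=[1.1964 0.0245 0.2031; 0.0245 1.0636 0.0890; 0.2031 0.0890 1.4267]  S=[1.6109 0.1206; 0.1206 1.2257]  K=[0.7478 0.0427; -0.0669 0.8840; 0.1716 0.1970]  nu=[-1.4334, -0.5667]  x^+=[-2.8778, 1.3861, -1.3753]  P^+=[0.2855 -0.0205 -0.0327; -0.0205 0.1129 -0.1227; -0.0327 -0.1227 1.3235]
step 2: x^-=[-3.1892, 0.7384, -2.1329]  P^-=[0.4080 0.0256 -0.0692; 0.0256 0.3878 -0.0320; -0.0692 -0.0320 1.5608]  S=[0.7849 0.0404; 0.0404 0.5151]  K=[0.5097 0.0583; -0.0238 0.7518; 0.0390 0.2574]  nu=[3.7806, -2.4386]  x^+=[-1.4045, -1.1849, -2.6132]  P^+=[0.2000 -0.0029 -0.0979; -0.0029 0.0976 -0.1319; -0.0979 -0.1319 1.5247]
step 3: x^-=[-0.9147, -2.0133, -2.5119]  P^-=[0.3214 0.0207 -0.1739; 0.0207 0.3689 -0.0331; -0.1739 -0.0331 1.7068]  S=[0.6847 0.0181; 0.0181 0.4946]  K=[0.4498 0.0387; -0.0090 0.7422; -0.0857 0.2877]  nu=[2.0301, 4.5028]  x^+=[0.1724, 1.3106, -1.3904]  P^+=[0.1816 0.0032 -0.1553; 0.0032 0.0966 -0.1380; -0.1553 -0.1380 1.6617]

P_post[2,1] = -0.1380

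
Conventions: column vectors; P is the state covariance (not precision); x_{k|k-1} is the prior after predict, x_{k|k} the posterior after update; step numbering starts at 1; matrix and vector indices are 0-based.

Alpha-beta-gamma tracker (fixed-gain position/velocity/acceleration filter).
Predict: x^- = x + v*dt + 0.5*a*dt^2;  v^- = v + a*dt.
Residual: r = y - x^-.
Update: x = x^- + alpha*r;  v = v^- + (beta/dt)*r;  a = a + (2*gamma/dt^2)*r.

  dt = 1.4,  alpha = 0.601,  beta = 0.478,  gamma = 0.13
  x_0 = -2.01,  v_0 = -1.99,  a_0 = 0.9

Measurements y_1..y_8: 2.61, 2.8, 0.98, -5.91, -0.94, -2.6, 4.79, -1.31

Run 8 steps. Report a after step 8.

a_post = 0.8252

step 1: x_pred=-3.9140  r=6.5240  x^+=0.0069  v^+=1.4975  a^+=1.7654
step 2: x_pred=3.8335  r=-1.0335  x^+=3.2124  v^+=3.6162  a^+=1.6283
step 3: x_pred=9.8708  r=-8.8908  x^+=4.5274  v^+=2.8603  a^+=0.4489
step 4: x_pred=8.9718  r=-14.8818  x^+=0.0278  v^+=-1.5923  a^+=-1.5252
step 5: x_pred=-3.6960  r=2.7560  x^+=-2.0397  v^+=-2.7865  a^+=-1.1596
step 6: x_pred=-7.0772  r=4.4772  x^+=-4.3864  v^+=-2.8813  a^+=-0.5657
step 7: x_pred=-8.9746  r=13.7646  x^+=-0.7021  v^+=1.0264  a^+=1.2602
step 8: x_pred=1.9699  r=-3.2799  x^+=-0.0013  v^+=1.6709  a^+=0.8252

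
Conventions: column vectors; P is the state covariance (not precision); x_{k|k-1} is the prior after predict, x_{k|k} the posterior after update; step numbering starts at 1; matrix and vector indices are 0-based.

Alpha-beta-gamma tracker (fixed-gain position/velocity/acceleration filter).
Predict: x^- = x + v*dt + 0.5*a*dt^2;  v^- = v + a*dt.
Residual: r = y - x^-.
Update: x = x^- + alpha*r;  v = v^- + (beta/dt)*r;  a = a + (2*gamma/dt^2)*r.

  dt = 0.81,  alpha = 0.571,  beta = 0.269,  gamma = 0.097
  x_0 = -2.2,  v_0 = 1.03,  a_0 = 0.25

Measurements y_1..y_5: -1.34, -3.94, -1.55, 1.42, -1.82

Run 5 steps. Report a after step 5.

step 1: x_pred=-1.2837  r=-0.0563  x^+=-1.3158  v^+=1.2138  a^+=0.2333
step 2: x_pred=-0.2561  r=-3.6839  x^+=-2.3596  v^+=0.1794  a^+=-0.8559
step 3: x_pred=-2.4951  r=0.9451  x^+=-1.9554  v^+=-0.2000  a^+=-0.5765
step 4: x_pred=-2.3066  r=3.7266  x^+=-0.1787  v^+=0.5706  a^+=0.5254
step 5: x_pred=0.4559  r=-2.2759  x^+=-0.8437  v^+=0.2404  a^+=-0.1475

a_post = -0.1475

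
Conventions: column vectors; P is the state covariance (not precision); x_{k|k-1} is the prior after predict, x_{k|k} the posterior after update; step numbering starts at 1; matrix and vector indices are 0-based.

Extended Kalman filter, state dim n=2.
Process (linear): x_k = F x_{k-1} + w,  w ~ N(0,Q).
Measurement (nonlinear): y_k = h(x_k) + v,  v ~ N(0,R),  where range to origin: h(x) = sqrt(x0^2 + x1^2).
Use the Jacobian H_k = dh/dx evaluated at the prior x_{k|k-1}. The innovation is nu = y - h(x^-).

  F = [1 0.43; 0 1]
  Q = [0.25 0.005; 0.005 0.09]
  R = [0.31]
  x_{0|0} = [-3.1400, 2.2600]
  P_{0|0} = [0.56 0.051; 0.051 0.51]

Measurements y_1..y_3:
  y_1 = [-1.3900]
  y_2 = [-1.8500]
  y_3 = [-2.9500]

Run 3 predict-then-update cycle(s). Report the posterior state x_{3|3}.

step 1: x^-=[-2.1682, 2.2600]  P^-=[0.9482 0.2753; 0.2753 0.6000]  H_jac=[-0.6923 0.7216]  S=[0.8018]  K=[-0.5709; 0.3023]  nu=[-4.5219]  x^+=[0.4134, 0.8931]  P^+=[0.6868 0.4137; 0.4137 0.5267]
step 2: x^-=[0.7974, 0.8931]  P^-=[1.3900 0.6452; 0.6452 0.6167]  H_jac=[0.6660 0.7459]  S=[1.9108]  K=[0.7364; 0.4656]  nu=[-3.0472]  x^+=[-1.4465, -0.5259]  P^+=[0.3539 -0.0100; -0.0100 0.2024]
step 3: x^-=[-1.6726, -0.5259]  P^-=[0.6328 0.0821; 0.0821 0.2924]  H_jac=[-0.9540 -0.2999]  S=[0.9591]  K=[-0.6550; -0.1731]  nu=[-4.7033]  x^+=[1.4082, 0.2881]  P^+=[0.2212 -0.0267; -0.0267 0.2637]

x_post = [1.4082, 0.2881]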